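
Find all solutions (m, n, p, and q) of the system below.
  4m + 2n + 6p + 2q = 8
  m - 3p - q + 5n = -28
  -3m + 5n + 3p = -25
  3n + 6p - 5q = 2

m = 2, n = -5, p = 2, q = -1

Row-reduce the augmented matrix:
R1 ← R1 / (4).
R2 ← R2 − 1·R1.
R3 ← R3 + 3·R1.
R2 ← R2 / (9/2).
R1 ← R1 − 1/2·R2.
R3 ← R3 − 13/2·R2.
R4 ← R4 − 3·R2.
R3 ← R3 / (14).
R1 ← R1 − 2·R3.
R2 ← R2 + 1·R3.
R4 ← R4 − 9·R3.
R4 ← R4 / (-89/14).
R1 ← R1 − 1/7·R4.
R2 ← R2 + 1/14·R4.
R3 ← R3 − 11/42·R4.
Reading off the reduced rows gives m = 2, n = -5, p = 2, q = -1.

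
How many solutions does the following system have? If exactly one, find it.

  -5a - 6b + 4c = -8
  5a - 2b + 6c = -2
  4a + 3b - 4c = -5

a = -2, b = 5, c = 3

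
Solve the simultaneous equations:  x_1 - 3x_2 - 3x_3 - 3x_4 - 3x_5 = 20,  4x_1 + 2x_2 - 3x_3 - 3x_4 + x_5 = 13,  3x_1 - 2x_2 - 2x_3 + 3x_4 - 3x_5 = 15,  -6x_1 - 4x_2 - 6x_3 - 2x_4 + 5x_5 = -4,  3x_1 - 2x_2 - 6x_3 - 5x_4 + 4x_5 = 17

x_1 = 2, x_2 = -1, x_3 = -2, x_4 = -1, x_5 = -2

Row-reduce the augmented matrix:
R2 ← R2 − 4·R1.
R3 ← R3 − 3·R1.
R4 ← R4 + 6·R1.
R5 ← R5 − 3·R1.
R2 ← R2 / (14).
R1 ← R1 + 3·R2.
R3 ← R3 − 7·R2.
R4 ← R4 + 22·R2.
R5 ← R5 − 7·R2.
R3 ← R3 / (5/2).
R1 ← R1 + 15/14·R3.
R2 ← R2 − 9/14·R3.
R4 ← R4 + 69/7·R3.
R5 ← R5 + 3/2·R3.
R4 ← R4 / (166/7).
R1 ← R1 − 15/7·R4.
R2 ← R2 + 9/7·R4.
R3 ← R3 − 3·R4.
R5 ← R5 − 4·R4.
R5 ← R5 / (2191/415).
R1 ← R1 + 153/166·R5.
R2 ← R2 − 1123/830·R5.
R3 ← R3 + 739/830·R5.
R4 ← R4 − 191/830·R5.
Reading off the reduced rows gives x_1 = 2, x_2 = -1, x_3 = -2, x_4 = -1, x_5 = -2.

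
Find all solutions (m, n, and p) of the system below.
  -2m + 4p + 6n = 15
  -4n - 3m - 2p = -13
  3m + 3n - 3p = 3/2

Row-reduce the augmented matrix:
R1 ← R1 / (-2).
R2 ← R2 + 3·R1.
R3 ← R3 − 3·R1.
R2 ← R2 / (-13).
R1 ← R1 + 3·R2.
R3 ← R3 − 12·R2.
R3 ← R3 / (-57/13).
R1 ← R1 + 2/13·R3.
R2 ← R2 − 8/13·R3.
Reading off the reduced rows gives m = 1, n = 3/2, p = 2.

m = 1, n = 3/2, p = 2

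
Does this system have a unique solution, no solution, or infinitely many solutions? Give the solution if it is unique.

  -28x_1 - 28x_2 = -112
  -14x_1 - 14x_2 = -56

Row-reduce:
R1 ← R1 / (-28).
R2 ← R2 + 14·R1.
Rank is 1 with 2 unknowns, leaving x_2 free.

infinitely many solutions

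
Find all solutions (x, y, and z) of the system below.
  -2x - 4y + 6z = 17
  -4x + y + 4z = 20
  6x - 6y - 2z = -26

Row-reduce:
R1 ← R1 / (-2).
R2 ← R2 + 4·R1.
R3 ← R3 − 6·R1.
R2 ← R2 / (9).
R1 ← R1 − 2·R2.
R3 ← R3 + 18·R2.
Row 3 reduces to 0 = -3, a contradiction. The system is inconsistent.

no solution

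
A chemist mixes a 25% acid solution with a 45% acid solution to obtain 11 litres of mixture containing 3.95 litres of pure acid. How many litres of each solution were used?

litres of solution A: 5, litres of solution B: 6

Let a = litres of solution A, b = litres of solution B.
  a + b = 11
  (1/4)a + (9/20)b = 79/20
Row-reduce the augmented matrix:
R2 ← R2 − 1/4·R1.
R2 ← R2 / (1/5).
R1 ← R1 − 1·R2.
Reading off the reduced rows gives a = 5, b = 6.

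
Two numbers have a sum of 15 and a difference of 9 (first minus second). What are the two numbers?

first number: 12, second number: 3

Let x = first number, y = second number.
  x + y = 15
  x - y = 9
From equation 1: x = 15 − y.
Substitute into equation 2 and solve: y = 3.
Then x = 12.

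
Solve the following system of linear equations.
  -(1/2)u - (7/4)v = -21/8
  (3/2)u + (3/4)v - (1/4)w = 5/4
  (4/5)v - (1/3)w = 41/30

u = 0, v = 3/2, w = -1/2

Row-reduce the augmented matrix:
R1 ← R1 / (-1/2).
R2 ← R2 − 3/2·R1.
R2 ← R2 / (-9/2).
R1 ← R1 − 7/2·R2.
R3 ← R3 − 4/5·R2.
R3 ← R3 / (-17/45).
R1 ← R1 + 7/36·R3.
R2 ← R2 − 1/18·R3.
Reading off the reduced rows gives u = 0, v = 3/2, w = -1/2.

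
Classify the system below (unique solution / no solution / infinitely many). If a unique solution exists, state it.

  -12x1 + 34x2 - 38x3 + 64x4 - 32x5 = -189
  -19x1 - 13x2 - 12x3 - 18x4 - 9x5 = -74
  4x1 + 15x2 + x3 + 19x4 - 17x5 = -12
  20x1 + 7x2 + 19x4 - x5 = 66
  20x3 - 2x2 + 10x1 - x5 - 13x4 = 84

no solution

Row-reduce:
R1 ← R1 / (-12).
R2 ← R2 + 19·R1.
R3 ← R3 − 4·R1.
R4 ← R4 − 20·R1.
R5 ← R5 − 10·R1.
R2 ← R2 / (-401/6).
R1 ← R1 + 17/6·R2.
R3 ← R3 − 79/3·R2.
R4 ← R4 − 191/3·R2.
R5 ← R5 − 79/3·R2.
R3 ← R3 / (2932/401).
R1 ← R1 − 451/401·R3.
R2 ← R2 + 289/401·R3.
R4 ← R4 + 6997/401·R3.
R5 ← R5 − 2932/401·R3.
R4 ← R4 / (-11633/2932).
R1 ← R1 − 2211/2932·R4.
R2 ← R2 − 3303/2932·R4.
R3 ← R3 + 2681/2932·R4.
Row 5 reduces to 0 = 3/2, a contradiction. The system is inconsistent.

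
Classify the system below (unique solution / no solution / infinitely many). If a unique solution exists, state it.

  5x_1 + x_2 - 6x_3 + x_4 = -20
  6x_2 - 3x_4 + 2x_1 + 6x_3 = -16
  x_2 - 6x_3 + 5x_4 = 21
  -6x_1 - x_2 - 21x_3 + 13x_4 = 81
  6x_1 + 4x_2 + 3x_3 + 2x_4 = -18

x_1 = -5, x_2 = 1, x_3 = 0, x_4 = 4

Row-reduce the augmented matrix:
R1 ← R1 / (5).
R2 ← R2 − 2·R1.
R4 ← R4 + 6·R1.
R5 ← R5 − 6·R1.
R2 ← R2 / (28/5).
R1 ← R1 − 1/5·R2.
R3 ← R3 − 1·R2.
R4 ← R4 − 1/5·R2.
R5 ← R5 − 14/5·R2.
R3 ← R3 / (-15/2).
R1 ← R1 + 3/2·R3.
R2 ← R2 − 3/2·R3.
R4 ← R4 + 57/2·R3.
R5 ← R5 − 6·R3.
R4 ← R4 / (-489/70).
R1 ← R1 + 4/5·R4.
R2 ← R2 − 18/35·R4.
R3 ← R3 + 157/210·R4.
R5 ← R5 − 489/70·R4.
R5 reduces to 0 = 0, so the extra equation is consistent.
Reading off the reduced rows gives x_1 = -5, x_2 = 1, x_3 = 0, x_4 = 4.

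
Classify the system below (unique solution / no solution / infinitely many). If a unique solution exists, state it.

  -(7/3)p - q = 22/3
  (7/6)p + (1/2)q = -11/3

infinitely many solutions

Row-reduce:
R1 ← R1 / (-7/3).
R2 ← R2 − 7/6·R1.
Rank is 1 with 2 unknowns, leaving q free.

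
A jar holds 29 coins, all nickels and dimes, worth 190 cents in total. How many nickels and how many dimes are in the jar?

nickels: 20, dimes: 9

Let n = nickels, d = dimes.
  n + d = 29
  10d + 5n = 190
Row-reduce the augmented matrix:
R2 ← R2 − 5·R1.
R2 ← R2 / (5).
R1 ← R1 − 1·R2.
Reading off the reduced rows gives n = 20, d = 9.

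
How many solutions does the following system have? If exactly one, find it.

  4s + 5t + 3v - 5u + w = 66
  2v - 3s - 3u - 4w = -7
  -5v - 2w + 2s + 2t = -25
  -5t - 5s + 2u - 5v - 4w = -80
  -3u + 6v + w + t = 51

Row-reduce the augmented matrix:
R1 ← R1 / (-5).
R2 ← R2 + 3·R1.
R4 ← R4 − 2·R1.
R5 ← R5 + 3·R1.
R2 ← R2 / (1/5).
R1 ← R1 + 3/5·R2.
R3 ← R3 + 5·R2.
R4 ← R4 + 19/5·R2.
R5 ← R5 − 21/5·R2.
R3 ← R3 / (-117).
R1 ← R1 + 14·R3.
R2 ← R2 + 23·R3.
R4 ← R4 + 91·R3.
R5 ← R5 − 97·R3.
R4 ← R4 / (-23/9).
R1 ← R1 + 127/117·R4.
R2 ← R2 + 100/117·R4.
R3 ← R3 − 133/117·R4.
R5 ← R5 − 86/117·R4.
R5 ← R5 / (-134/299).
R1 ← R1 − 31/299·R5.
R2 ← R2 − 128/299·R5.
R3 ← R3 + 242/299·R5.
R4 ← R4 − 29/23·R5.
Reading off the reduced rows gives u = -5, v = 5, w = 5, s = 4, t = 1.

u = -5, v = 5, w = 5, s = 4, t = 1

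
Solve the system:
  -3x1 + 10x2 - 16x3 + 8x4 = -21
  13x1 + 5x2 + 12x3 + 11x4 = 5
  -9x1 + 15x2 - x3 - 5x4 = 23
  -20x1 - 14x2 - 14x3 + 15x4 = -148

x1 = 3, x2 = 2, x3 = 0, x4 = -4

Row-reduce the augmented matrix:
R1 ← R1 / (-3).
R2 ← R2 − 13·R1.
R3 ← R3 + 9·R1.
R4 ← R4 + 20·R1.
R2 ← R2 / (145/3).
R1 ← R1 + 10/3·R2.
R3 ← R3 + 15·R2.
R4 ← R4 + 242/3·R2.
R3 ← R3 / (847/29).
R1 ← R1 − 40/29·R3.
R2 ← R2 + 172/145·R3.
R4 ← R4 + 438/145·R3.
R4 ← R4 / (153939/4235).
R1 ← R1 − 1002/847·R4.
R2 ← R2 − 1451/4235·R4.
R3 ← R3 + 430/847·R4.
Reading off the reduced rows gives x1 = 3, x2 = 2, x3 = 0, x4 = -4.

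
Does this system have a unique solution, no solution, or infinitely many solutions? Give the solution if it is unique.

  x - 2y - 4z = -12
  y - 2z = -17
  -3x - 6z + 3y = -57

x = 2, y = -5, z = 6

Row-reduce the augmented matrix:
R3 ← R3 + 3·R1.
R1 ← R1 + 2·R2.
R3 ← R3 + 3·R2.
R3 ← R3 / (-24).
R1 ← R1 + 8·R3.
R2 ← R2 + 2·R3.
Reading off the reduced rows gives x = 2, y = -5, z = 6.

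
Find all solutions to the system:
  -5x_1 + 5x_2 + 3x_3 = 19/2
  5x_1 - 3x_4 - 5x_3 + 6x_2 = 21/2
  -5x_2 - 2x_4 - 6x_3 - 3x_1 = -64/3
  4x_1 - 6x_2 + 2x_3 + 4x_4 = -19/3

Row-reduce the augmented matrix:
R1 ← R1 / (-5).
R2 ← R2 − 5·R1.
R3 ← R3 + 3·R1.
R4 ← R4 − 4·R1.
R2 ← R2 / (11).
R1 ← R1 + 1·R2.
R3 ← R3 + 8·R2.
R4 ← R4 + 2·R2.
R3 ← R3 / (-509/55).
R1 ← R1 + 43/55·R3.
R2 ← R2 + 2/11·R3.
R4 ← R4 − 222/55·R3.
R4 ← R4 / (830/509).
R1 ← R1 − 41/509·R4.
R2 ← R2 + 97/509·R4.
R3 ← R3 − 230/509·R4.
Reading off the reduced rows gives x_1 = 1, x_2 = 2, x_3 = 3/2, x_4 = -1/3.

x_1 = 1, x_2 = 2, x_3 = 3/2, x_4 = -1/3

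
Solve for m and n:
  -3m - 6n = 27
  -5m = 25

Row-reduce the augmented matrix:
R1 ← R1 / (-3).
R2 ← R2 + 5·R1.
R2 ← R2 / (10).
R1 ← R1 − 2·R2.
Reading off the reduced rows gives m = -5, n = -2.

m = -5, n = -2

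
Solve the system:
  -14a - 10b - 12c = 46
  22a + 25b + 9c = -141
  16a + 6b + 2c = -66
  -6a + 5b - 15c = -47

Row-reduce:
R1 ← R1 / (-14).
R2 ← R2 − 22·R1.
R3 ← R3 − 16·R1.
R4 ← R4 + 6·R1.
R2 ← R2 / (65/7).
R1 ← R1 − 5/7·R2.
R3 ← R3 + 38/7·R2.
R4 ← R4 − 65/7·R2.
R3 ← R3 / (-1136/65).
R1 ← R1 − 21/13·R3.
R2 ← R2 + 69/65·R3.
Row 4 reduces to 0 = 2, a contradiction. The system is inconsistent.

no solution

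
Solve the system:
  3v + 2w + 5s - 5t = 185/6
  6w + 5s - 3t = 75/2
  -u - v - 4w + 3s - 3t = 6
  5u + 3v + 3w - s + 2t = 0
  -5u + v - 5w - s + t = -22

u = 1/2, v = -2/3, w = 8/3, s = 5/2, t = -3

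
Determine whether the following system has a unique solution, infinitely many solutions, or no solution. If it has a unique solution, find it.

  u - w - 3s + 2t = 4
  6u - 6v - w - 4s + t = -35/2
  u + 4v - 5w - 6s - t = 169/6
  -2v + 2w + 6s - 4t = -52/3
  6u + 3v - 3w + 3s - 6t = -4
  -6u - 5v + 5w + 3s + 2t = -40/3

u = -2, v = 8/3, w = 0, s = -3, t = -3/2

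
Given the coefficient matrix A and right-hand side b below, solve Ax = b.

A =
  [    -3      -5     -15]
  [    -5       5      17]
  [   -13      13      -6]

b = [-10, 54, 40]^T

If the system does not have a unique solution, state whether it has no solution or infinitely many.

x_1 = -5, x_2 = -1, x_3 = 2

Row-reduce the augmented matrix:
R1 ← R1 / (-3).
R2 ← R2 + 5·R1.
R3 ← R3 + 13·R1.
R2 ← R2 / (40/3).
R1 ← R1 − 5/3·R2.
R3 ← R3 − 104/3·R2.
R3 ← R3 / (-251/5).
R1 ← R1 + 1/4·R3.
R2 ← R2 − 63/20·R3.
Reading off the reduced rows gives x_1 = -5, x_2 = -1, x_3 = 2.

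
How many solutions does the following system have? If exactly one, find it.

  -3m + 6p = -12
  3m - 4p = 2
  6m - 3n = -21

Row-reduce the augmented matrix:
R1 ← R1 / (-3).
R2 ← R2 − 3·R1.
R3 ← R3 − 6·R1.
Swap R2 and R3.
R2 ← R2 / (-3).
R3 ← R3 / (2).
R1 ← R1 + 2·R3.
R2 ← R2 + 4·R3.
Reading off the reduced rows gives m = -6, n = -5, p = -5.

m = -6, n = -5, p = -5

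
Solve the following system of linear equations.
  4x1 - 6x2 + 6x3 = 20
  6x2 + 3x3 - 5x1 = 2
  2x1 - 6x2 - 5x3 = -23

x1 = 5, x2 = 3, x3 = 3

Row-reduce the augmented matrix:
R1 ← R1 / (4).
R2 ← R2 + 5·R1.
R3 ← R3 − 2·R1.
R2 ← R2 / (-3/2).
R1 ← R1 + 3/2·R2.
R3 ← R3 + 3·R2.
R3 ← R3 / (-29).
R1 ← R1 + 9·R3.
R2 ← R2 + 7·R3.
Reading off the reduced rows gives x1 = 5, x2 = 3, x3 = 3.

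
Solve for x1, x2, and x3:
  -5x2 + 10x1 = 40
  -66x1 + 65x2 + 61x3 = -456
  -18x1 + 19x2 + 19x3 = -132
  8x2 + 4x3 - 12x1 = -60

Row-reduce the augmented matrix:
R1 ← R1 / (10).
R2 ← R2 + 66·R1.
R3 ← R3 + 18·R1.
R4 ← R4 + 12·R1.
R2 ← R2 / (32).
R1 ← R1 + 1/2·R2.
R3 ← R3 − 10·R2.
R4 ← R4 − 2·R2.
R3 ← R3 / (-1/16).
R1 ← R1 − 61/64·R3.
R2 ← R2 − 61/32·R3.
R4 ← R4 − 3/16·R3.
R4 reduces to 0 = 0, so the extra equation is consistent.
Reading off the reduced rows gives x1 = 1, x2 = -6, x3 = 0.

x1 = 1, x2 = -6, x3 = 0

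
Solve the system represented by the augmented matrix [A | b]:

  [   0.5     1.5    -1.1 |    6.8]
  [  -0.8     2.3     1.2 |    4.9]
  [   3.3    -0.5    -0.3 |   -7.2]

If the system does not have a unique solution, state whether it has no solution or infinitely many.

x_1 = -2, x_2 = 3, x_3 = -3

Row-reduce the augmented matrix:
R1 ← R1 / (1/2).
R2 ← R2 + 4/5·R1.
R3 ← R3 − 33/10·R1.
R2 ← R2 / (47/10).
R1 ← R1 − 3·R2.
R3 ← R3 + 52/5·R2.
R3 ← R3 / (6722/1175).
R1 ← R1 + 433/235·R3.
R2 ← R2 + 28/235·R3.
Reading off the reduced rows gives x_1 = -2, x_2 = 3, x_3 = -3.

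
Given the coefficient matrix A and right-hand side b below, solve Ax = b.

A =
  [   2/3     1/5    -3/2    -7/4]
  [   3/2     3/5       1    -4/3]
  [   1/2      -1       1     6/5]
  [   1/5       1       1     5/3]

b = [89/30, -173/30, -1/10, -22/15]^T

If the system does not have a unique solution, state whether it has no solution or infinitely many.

x_1 = 1, x_2 = -1, x_3 = -4, x_4 = 2

Row-reduce the augmented matrix:
R1 ← R1 / (2/3).
R2 ← R2 − 3/2·R1.
R3 ← R3 − 1/2·R1.
R4 ← R4 − 1/5·R1.
R2 ← R2 / (3/20).
R1 ← R1 − 3/10·R2.
R3 ← R3 + 23/20·R2.
R4 ← R4 − 47/50·R2.
R3 ← R3 / (107/3).
R1 ← R1 + 11·R3.
R2 ← R2 − 175/6·R3.
R4 ← R4 + 779/30·R3.
R4 ← R4 / (17951/8025).
R1 ← R1 + 482/535·R4.
R2 ← R2 + 655/642·R4.
R3 ← R3 − 2023/3210·R4.
Reading off the reduced rows gives x_1 = 1, x_2 = -1, x_3 = -4, x_4 = 2.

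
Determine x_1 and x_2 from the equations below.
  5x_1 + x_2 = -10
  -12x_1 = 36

x_1 = -3, x_2 = 5

Row-reduce the augmented matrix:
R1 ← R1 / (5).
R2 ← R2 + 12·R1.
R2 ← R2 / (12/5).
R1 ← R1 − 1/5·R2.
Reading off the reduced rows gives x_1 = -3, x_2 = 5.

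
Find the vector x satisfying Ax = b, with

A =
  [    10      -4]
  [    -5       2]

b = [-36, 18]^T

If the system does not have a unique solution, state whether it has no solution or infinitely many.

infinitely many solutions

Row-reduce:
R1 ← R1 / (10).
R2 ← R2 + 5·R1.
Rank is 1 with 2 unknowns, leaving x_2 free.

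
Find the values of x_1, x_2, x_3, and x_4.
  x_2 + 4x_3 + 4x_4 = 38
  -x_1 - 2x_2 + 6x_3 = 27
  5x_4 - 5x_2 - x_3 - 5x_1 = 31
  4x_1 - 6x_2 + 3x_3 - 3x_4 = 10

x_1 = 1, x_2 = -2, x_3 = 4, x_4 = 6

Row-reduce the augmented matrix:
Swap R1 and R2.
R1 ← R1 / (-1).
R3 ← R3 + 5·R1.
R4 ← R4 − 4·R1.
R1 ← R1 − 2·R2.
R3 ← R3 − 5·R2.
R4 ← R4 + 14·R2.
R3 ← R3 / (-51).
R1 ← R1 + 14·R3.
R2 ← R2 − 4·R3.
R4 ← R4 − 83·R3.
R4 ← R4 / (486/17).
R1 ← R1 + 66/17·R4.
R2 ← R2 − 48/17·R4.
R3 ← R3 − 5/17·R4.
Reading off the reduced rows gives x_1 = 1, x_2 = -2, x_3 = 4, x_4 = 6.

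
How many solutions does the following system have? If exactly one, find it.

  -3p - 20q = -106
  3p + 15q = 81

Row-reduce the augmented matrix:
R1 ← R1 / (-3).
R2 ← R2 − 3·R1.
R2 ← R2 / (-5).
R1 ← R1 − 20/3·R2.
Reading off the reduced rows gives p = 2, q = 5.

p = 2, q = 5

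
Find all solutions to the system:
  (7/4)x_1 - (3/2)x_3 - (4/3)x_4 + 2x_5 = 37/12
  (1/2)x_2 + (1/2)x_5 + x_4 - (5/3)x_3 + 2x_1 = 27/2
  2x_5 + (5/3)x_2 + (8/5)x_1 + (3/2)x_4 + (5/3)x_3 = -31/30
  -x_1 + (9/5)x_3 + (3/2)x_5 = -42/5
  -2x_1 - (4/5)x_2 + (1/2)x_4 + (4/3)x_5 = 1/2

x_1 = 3, x_2 = -5, x_3 = -3, x_4 = 5, x_5 = 0

Row-reduce the augmented matrix:
R1 ← R1 / (7/4).
R2 ← R2 − 2·R1.
R3 ← R3 − 8/5·R1.
R4 ← R4 + 1·R1.
R5 ← R5 + 2·R1.
R2 ← R2 / (1/2).
R3 ← R3 − 5/3·R2.
R5 ← R5 + 4/5·R2.
R3 ← R3 / (907/315).
R1 ← R1 + 6/7·R3.
R2 ← R2 − 2/21·R3.
R4 ← R4 − 33/35·R3.
R5 ← R5 + 172/105·R3.
R4 ← R4 / (29999/27210).
R1 ← R1 + 6685/2721·R4.
R2 ← R2 − 4749/907·R4.
R3 ← R3 + 3587/1814·R4.
R5 ← R5 + 6119/27210·R4.
R5 ← R5 / (3938129/899970).
R1 ← R1 − 131595/29999·R5.
R2 ← R2 + 204054/29999·R5.
R3 ← R3 − 196215/59998·R5.
R4 ← R4 − 17349/29999·R5.
Reading off the reduced rows gives x_1 = 3, x_2 = -5, x_3 = -3, x_4 = 5, x_5 = 0.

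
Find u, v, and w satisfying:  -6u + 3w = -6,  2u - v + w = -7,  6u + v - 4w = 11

Row-reduce the augmented matrix:
R1 ← R1 / (-6).
R2 ← R2 − 2·R1.
R3 ← R3 − 6·R1.
R2 ← R2 / (-1).
R3 ← R3 − 1·R2.
R1 ← R1 + 1/2·R3.
R2 ← R2 + 2·R3.
Reading off the reduced rows gives u = -1, v = 1, w = -4.

u = -1, v = 1, w = -4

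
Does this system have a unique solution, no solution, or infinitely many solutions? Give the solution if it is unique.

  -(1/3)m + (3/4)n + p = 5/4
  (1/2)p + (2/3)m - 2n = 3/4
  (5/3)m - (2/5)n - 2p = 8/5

m = 3, n = 1, p = 3/2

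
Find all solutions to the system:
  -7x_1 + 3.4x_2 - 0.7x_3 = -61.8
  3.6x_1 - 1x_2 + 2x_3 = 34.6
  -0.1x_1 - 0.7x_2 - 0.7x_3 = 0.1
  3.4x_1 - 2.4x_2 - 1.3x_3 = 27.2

Row-reduce the augmented matrix:
R1 ← R1 / (-7).
R2 ← R2 − 18/5·R1.
R3 ← R3 + 1/10·R1.
R4 ← R4 − 17/5·R1.
R2 ← R2 / (131/175).
R1 ← R1 + 17/35·R2.
R3 ← R3 + 131/175·R2.
R4 ← R4 + 131/175·R2.
R3 ← R3 / (19/20).
R1 ← R1 − 305/262·R3.
R2 ← R2 − 287/131·R3.
R4 reduces to 0 = 0, so the extra equation is consistent.
Reading off the reduced rows gives x_1 = 6, x_2 = -5, x_3 = 4.

x_1 = 6, x_2 = -5, x_3 = 4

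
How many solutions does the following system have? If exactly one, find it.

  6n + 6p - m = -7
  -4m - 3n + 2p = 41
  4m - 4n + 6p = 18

m = -5, n = -5, p = 3

Row-reduce the augmented matrix:
R1 ← R1 / (-1).
R2 ← R2 + 4·R1.
R3 ← R3 − 4·R1.
R2 ← R2 / (-27).
R1 ← R1 + 6·R2.
R3 ← R3 − 20·R2.
R3 ← R3 / (370/27).
R1 ← R1 + 10/9·R3.
R2 ← R2 − 22/27·R3.
Reading off the reduced rows gives m = -5, n = -5, p = 3.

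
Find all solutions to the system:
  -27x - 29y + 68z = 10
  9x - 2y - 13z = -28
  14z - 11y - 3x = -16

Row-reduce:
R1 ← R1 / (-27).
R2 ← R2 − 9·R1.
R3 ← R3 + 3·R1.
R2 ← R2 / (-35/3).
R1 ← R1 − 29/27·R2.
R3 ← R3 + 70/9·R2.
Row 3 reduces to 0 = -2/3, a contradiction. The system is inconsistent.

no solution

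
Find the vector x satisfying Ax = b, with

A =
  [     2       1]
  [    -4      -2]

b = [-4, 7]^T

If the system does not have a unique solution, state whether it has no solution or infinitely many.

Row-reduce:
R1 ← R1 / (2).
R2 ← R2 + 4·R1.
Row 2 reduces to 0 = -1, a contradiction. The system is inconsistent.

no solution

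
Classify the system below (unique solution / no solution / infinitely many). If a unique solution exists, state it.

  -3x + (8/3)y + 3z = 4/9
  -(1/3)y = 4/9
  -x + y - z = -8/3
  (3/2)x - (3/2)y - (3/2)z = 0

x = 0, y = -4/3, z = 4/3

Row-reduce the augmented matrix:
R1 ← R1 / (-3).
R3 ← R3 + 1·R1.
R4 ← R4 − 3/2·R1.
R2 ← R2 / (-1/3).
R1 ← R1 + 8/9·R2.
R3 ← R3 − 1/9·R2.
R4 ← R4 + 1/6·R2.
R3 ← R3 / (-2).
R1 ← R1 + 1·R3.
R4 reduces to 0 = 0, so the extra equation is consistent.
Reading off the reduced rows gives x = 0, y = -4/3, z = 4/3.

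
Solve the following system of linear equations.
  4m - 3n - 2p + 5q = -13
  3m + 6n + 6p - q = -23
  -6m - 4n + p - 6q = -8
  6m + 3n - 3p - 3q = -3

m = -5, n = 5, p = -6, q = 2

Row-reduce the augmented matrix:
R1 ← R1 / (4).
R2 ← R2 − 3·R1.
R3 ← R3 + 6·R1.
R4 ← R4 − 6·R1.
R2 ← R2 / (33/4).
R1 ← R1 + 3/4·R2.
R3 ← R3 + 17/2·R2.
R4 ← R4 − 15/2·R2.
R3 ← R3 / (63/11).
R1 ← R1 − 2/11·R3.
R2 ← R2 − 10/11·R3.
R4 ← R4 + 75/11·R3.
R4 ← R4 / (-92/9).
R1 ← R1 − 25/27·R4.
R2 ← R2 + 1/27·R4.
R3 ← R3 + 16/27·R4.
Reading off the reduced rows gives m = -5, n = 5, p = -6, q = 2.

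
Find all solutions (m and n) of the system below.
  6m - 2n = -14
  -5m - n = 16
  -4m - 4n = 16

no solution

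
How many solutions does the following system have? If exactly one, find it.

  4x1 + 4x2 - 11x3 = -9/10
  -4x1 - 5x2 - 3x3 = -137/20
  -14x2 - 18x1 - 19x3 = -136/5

Row-reduce the augmented matrix:
R1 ← R1 / (4).
R2 ← R2 + 4·R1.
R3 ← R3 + 18·R1.
R2 ← R2 / (-1).
R1 ← R1 − 1·R2.
R3 ← R3 − 4·R2.
R3 ← R3 / (-249/2).
R1 ← R1 + 67/4·R3.
R2 ← R2 − 14·R3.
Reading off the reduced rows gives x1 = 2/5, x2 = 3/4, x3 = 1/2.

x1 = 2/5, x2 = 3/4, x3 = 1/2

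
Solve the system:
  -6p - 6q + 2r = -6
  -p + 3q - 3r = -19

Row-reduce:
R1 ← R1 / (-6).
R2 ← R2 + 1·R1.
R2 ← R2 / (4).
R1 ← R1 − 1·R2.
Rank is 2 with 3 unknowns, leaving r free.

infinitely many solutions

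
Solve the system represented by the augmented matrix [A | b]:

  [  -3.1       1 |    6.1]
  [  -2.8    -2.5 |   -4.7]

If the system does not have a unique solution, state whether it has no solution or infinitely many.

x_1 = -1, x_2 = 3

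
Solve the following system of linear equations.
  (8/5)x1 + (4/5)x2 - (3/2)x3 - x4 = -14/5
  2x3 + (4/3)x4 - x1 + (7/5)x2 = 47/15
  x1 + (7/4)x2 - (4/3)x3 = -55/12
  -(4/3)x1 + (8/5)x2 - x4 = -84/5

x1 = 6, x2 = -3, x3 = 4, x4 = 4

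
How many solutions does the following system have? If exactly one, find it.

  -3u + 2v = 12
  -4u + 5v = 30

u = 0, v = 6

Row-reduce the augmented matrix:
R1 ← R1 / (-3).
R2 ← R2 + 4·R1.
R2 ← R2 / (7/3).
R1 ← R1 + 2/3·R2.
Reading off the reduced rows gives u = 0, v = 6.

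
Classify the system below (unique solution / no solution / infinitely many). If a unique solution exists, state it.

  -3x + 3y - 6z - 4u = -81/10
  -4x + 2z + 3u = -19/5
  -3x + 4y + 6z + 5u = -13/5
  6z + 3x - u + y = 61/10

x = 6/5, y = -1/2, z = 1/2, u = 0

Row-reduce the augmented matrix:
R1 ← R1 / (-3).
R2 ← R2 + 4·R1.
R3 ← R3 + 3·R1.
R4 ← R4 − 3·R1.
R2 ← R2 / (-4).
R1 ← R1 + 1·R2.
R3 ← R3 − 1·R2.
R4 ← R4 − 4·R2.
R3 ← R3 / (29/2).
R1 ← R1 + 1/2·R3.
R2 ← R2 + 5/2·R3.
R4 ← R4 − 10·R3.
R4 ← R4 / (-125/29).
R1 ← R1 + 32/87·R4.
R2 ← R2 + 5/29·R4.
R3 ← R3 − 133/174·R4.
Reading off the reduced rows gives x = 6/5, y = -1/2, z = 1/2, u = 0.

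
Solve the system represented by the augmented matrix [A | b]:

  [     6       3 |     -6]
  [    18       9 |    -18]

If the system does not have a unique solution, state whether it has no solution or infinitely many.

infinitely many solutions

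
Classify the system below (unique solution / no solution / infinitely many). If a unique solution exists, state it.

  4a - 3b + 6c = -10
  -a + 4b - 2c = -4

infinitely many solutions

Row-reduce:
R1 ← R1 / (4).
R2 ← R2 + 1·R1.
R2 ← R2 / (13/4).
R1 ← R1 + 3/4·R2.
Rank is 2 with 3 unknowns, leaving c free.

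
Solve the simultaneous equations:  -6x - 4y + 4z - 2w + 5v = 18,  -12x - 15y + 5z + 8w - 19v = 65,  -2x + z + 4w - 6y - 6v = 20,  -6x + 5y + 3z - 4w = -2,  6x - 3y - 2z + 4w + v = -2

no solution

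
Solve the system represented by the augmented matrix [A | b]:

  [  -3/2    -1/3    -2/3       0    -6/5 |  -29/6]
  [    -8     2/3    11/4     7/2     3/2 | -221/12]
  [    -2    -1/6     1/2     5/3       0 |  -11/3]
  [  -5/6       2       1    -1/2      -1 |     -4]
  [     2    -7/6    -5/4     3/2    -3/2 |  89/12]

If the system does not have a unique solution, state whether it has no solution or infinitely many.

Row-reduce:
R1 ← R1 / (-3/2).
R2 ← R2 + 8·R1.
R3 ← R3 + 2·R1.
R4 ← R4 + 5/6·R1.
R5 ← R5 − 2·R1.
R2 ← R2 / (22/9).
R1 ← R1 − 2/9·R2.
R3 ← R3 − 5/18·R2.
R4 ← R4 − 59/27·R2.
R5 ← R5 + 29/18·R2.
R3 ← R3 / (355/528).
R1 ← R1 + 17/132·R3.
R2 ← R2 − 227/88·R3.
R4 ← R4 + 3379/792·R3.
R5 ← R5 − 355/176·R3.
R4 ← R4 / (5653/1278).
R1 ← R1 + 16/213·R4.
R2 ← R2 + 244/71·R4.
R3 ← R3 − 134/71·R4.
Rank is 4 with 5 unknowns, leaving x_5 free.

infinitely many solutions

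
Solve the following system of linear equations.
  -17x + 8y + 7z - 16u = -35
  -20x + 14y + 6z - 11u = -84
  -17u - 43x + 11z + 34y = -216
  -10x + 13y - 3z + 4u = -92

Row-reduce:
R1 ← R1 / (-17).
R2 ← R2 + 20·R1.
R3 ← R3 + 43·R1.
R4 ← R4 + 10·R1.
R2 ← R2 / (78/17).
R1 ← R1 + 8/17·R2.
R3 ← R3 − 234/17·R2.
R4 ← R4 − 141/17·R2.
Swap R3 and R4.
R3 ← R3 / (-40/13).
R1 ← R1 + 25/39·R3.
R2 ← R2 + 19/39·R3.
Row 4 reduces to 0 = 1, a contradiction. The system is inconsistent.

no solution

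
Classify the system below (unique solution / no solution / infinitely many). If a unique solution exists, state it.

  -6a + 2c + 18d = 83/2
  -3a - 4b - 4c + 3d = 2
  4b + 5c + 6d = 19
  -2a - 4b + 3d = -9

no solution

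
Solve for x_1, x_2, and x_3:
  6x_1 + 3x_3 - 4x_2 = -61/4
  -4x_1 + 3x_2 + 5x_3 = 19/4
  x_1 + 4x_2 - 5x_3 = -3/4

Row-reduce the augmented matrix:
R1 ← R1 / (6).
R2 ← R2 + 4·R1.
R3 ← R3 − 1·R1.
R2 ← R2 / (1/3).
R1 ← R1 + 2/3·R2.
R3 ← R3 − 14/3·R2.
R3 ← R3 / (-207/2).
R1 ← R1 − 29/2·R3.
R2 ← R2 − 21·R3.
Reading off the reduced rows gives x_1 = -5/2, x_2 = -1/2, x_3 = -3/4.

x_1 = -5/2, x_2 = -1/2, x_3 = -3/4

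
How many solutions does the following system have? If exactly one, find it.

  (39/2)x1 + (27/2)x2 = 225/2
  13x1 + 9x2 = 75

Row-reduce:
R1 ← R1 / (39/2).
R2 ← R2 − 13·R1.
Rank is 1 with 2 unknowns, leaving x2 free.

infinitely many solutions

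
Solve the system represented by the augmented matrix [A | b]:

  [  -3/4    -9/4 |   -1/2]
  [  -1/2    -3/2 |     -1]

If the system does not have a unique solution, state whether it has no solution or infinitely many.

no solution

Row-reduce:
R1 ← R1 / (-3/4).
R2 ← R2 + 1/2·R1.
Row 2 reduces to 0 = -2/3, a contradiction. The system is inconsistent.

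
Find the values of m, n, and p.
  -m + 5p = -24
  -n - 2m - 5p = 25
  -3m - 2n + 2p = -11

m = -1, n = 2, p = -5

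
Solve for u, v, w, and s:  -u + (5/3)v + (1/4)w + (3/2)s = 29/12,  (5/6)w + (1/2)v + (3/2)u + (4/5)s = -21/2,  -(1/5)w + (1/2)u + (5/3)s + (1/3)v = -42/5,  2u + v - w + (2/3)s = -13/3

u = -4, v = 4, w = -3, s = -5

Row-reduce the augmented matrix:
R1 ← R1 / (-1).
R2 ← R2 − 3/2·R1.
R3 ← R3 − 1/2·R1.
R4 ← R4 − 2·R1.
R2 ← R2 / (3).
R1 ← R1 + 5/3·R2.
R3 ← R3 − 7/6·R2.
R4 ← R4 − 13/3·R2.
R3 ← R3 / (-1177/2160).
R1 ← R1 − 91/216·R3.
R2 ← R2 − 29/72·R3.
R4 ← R4 + 485/216·R3.
R4 ← R4 / (-102568/17655).
R1 ← R1 − 4046/3531·R4.
R2 ← R2 − 11336/5885·R4.
R3 ← R3 + 2658/1177·R4.
Reading off the reduced rows gives u = -4, v = 4, w = -3, s = -5.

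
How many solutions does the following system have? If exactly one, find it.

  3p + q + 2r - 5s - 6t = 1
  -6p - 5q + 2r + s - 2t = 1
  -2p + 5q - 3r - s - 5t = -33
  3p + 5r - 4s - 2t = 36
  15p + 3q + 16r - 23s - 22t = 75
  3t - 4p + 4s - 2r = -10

Row-reduce the augmented matrix:
R1 ← R1 / (3).
R2 ← R2 + 6·R1.
R3 ← R3 + 2·R1.
R4 ← R4 − 3·R1.
R5 ← R5 − 15·R1.
R6 ← R6 + 4·R1.
R2 ← R2 / (-3).
R1 ← R1 − 1/3·R2.
R3 ← R3 − 17/3·R2.
R4 ← R4 + 1·R2.
R5 ← R5 + 2·R2.
R6 ← R6 − 4/3·R2.
R3 ← R3 / (29/3).
R1 ← R1 − 4/3·R3.
R2 ← R2 + 2·R3.
R4 ← R4 − 1·R3.
R5 ← R5 − 2·R3.
R6 ← R6 − 10/3·R3.
R4 ← R4 / (180/29).
R1 ← R1 − 8/29·R4.
R2 ← R2 + 41/29·R4.
R3 ← R3 + 64/29·R4.
R5 ← R5 − 360/29·R4.
R6 ← R6 − 20/29·R4.
Swap R5 and R6.
R5 ← R5 / (-10/27).
R1 ← R1 − 106/135·R5.
R2 ← R2 − 77/540·R5.
R3 ← R3 − 97/135·R5.
R4 ← R4 − 1073/540·R5.
R6 reduces to 0 = 0, so the extra equation is consistent.
Reading off the reduced rows gives p = -2, q = 1, r = 6, s = -6, t = 6.

p = -2, q = 1, r = 6, s = -6, t = 6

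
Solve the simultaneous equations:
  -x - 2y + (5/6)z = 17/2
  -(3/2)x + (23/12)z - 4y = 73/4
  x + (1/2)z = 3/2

Row-reduce:
R1 ← R1 / (-1).
R2 ← R2 + 3/2·R1.
R3 ← R3 − 1·R1.
R2 ← R2 / (-1).
R1 ← R1 − 2·R2.
R3 ← R3 + 2·R2.
Row 3 reduces to 0 = -1, a contradiction. The system is inconsistent.

no solution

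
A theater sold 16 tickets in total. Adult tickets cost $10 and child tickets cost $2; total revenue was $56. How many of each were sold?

adult tickets: 3, child tickets: 13

Let a = adult tickets, c = child tickets.
  a + c = 16
  10a + 2c = 56
Row-reduce the augmented matrix:
R2 ← R2 − 10·R1.
R2 ← R2 / (-8).
R1 ← R1 − 1·R2.
Reading off the reduced rows gives a = 3, c = 13.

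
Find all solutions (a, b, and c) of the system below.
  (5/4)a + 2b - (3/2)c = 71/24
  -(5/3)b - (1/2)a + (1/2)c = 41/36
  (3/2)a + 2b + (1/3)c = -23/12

a = 5/2, b = -7/3, c = -3

Row-reduce the augmented matrix:
R1 ← R1 / (5/4).
R2 ← R2 + 1/2·R1.
R3 ← R3 − 3/2·R1.
R2 ← R2 / (-13/15).
R1 ← R1 − 8/5·R2.
R3 ← R3 + 2/5·R2.
R3 ← R3 / (85/39).
R1 ← R1 + 18/13·R3.
R2 ← R2 − 3/26·R3.
Reading off the reduced rows gives a = 5/2, b = -7/3, c = -3.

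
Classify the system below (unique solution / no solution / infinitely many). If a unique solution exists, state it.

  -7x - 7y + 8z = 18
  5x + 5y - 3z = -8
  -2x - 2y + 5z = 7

Row-reduce:
R1 ← R1 / (-7).
R2 ← R2 − 5·R1.
R3 ← R3 + 2·R1.
R2 ← R2 / (19/7).
R1 ← R1 + 8/7·R2.
R3 ← R3 − 19/7·R2.
Row 3 reduces to 0 = -3, a contradiction. The system is inconsistent.

no solution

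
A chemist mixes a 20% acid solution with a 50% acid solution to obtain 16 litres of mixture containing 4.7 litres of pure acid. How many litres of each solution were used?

litres of solution A: 11, litres of solution B: 5

Let a = litres of solution A, b = litres of solution B.
  a + b = 16
  (1/5)a + (1/2)b = 47/10
From equation 1: a = 16 − b.
Substitute into equation 2 and solve: b = 5.
Then a = 11.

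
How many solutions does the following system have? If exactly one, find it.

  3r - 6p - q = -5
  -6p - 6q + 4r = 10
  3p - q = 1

p = -1, q = -4, r = -5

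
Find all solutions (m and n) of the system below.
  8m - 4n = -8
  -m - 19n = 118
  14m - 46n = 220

Row-reduce the augmented matrix:
R1 ← R1 / (8).
R2 ← R2 + 1·R1.
R3 ← R3 − 14·R1.
R2 ← R2 / (-39/2).
R1 ← R1 + 1/2·R2.
R3 ← R3 + 39·R2.
R3 reduces to 0 = 0, so the extra equation is consistent.
Reading off the reduced rows gives m = -4, n = -6.

m = -4, n = -6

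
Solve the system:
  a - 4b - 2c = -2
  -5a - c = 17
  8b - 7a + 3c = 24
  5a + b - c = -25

Row-reduce:
R2 ← R2 + 5·R1.
R3 ← R3 + 7·R1.
R4 ← R4 − 5·R1.
R2 ← R2 / (-20).
R1 ← R1 + 4·R2.
R3 ← R3 + 20·R2.
R4 ← R4 − 21·R2.
Swap R3 and R4.
R3 ← R3 / (-51/20).
R1 ← R1 − 1/5·R3.
R2 ← R2 − 11/20·R3.
Row 4 reduces to 0 = 3, a contradiction. The system is inconsistent.

no solution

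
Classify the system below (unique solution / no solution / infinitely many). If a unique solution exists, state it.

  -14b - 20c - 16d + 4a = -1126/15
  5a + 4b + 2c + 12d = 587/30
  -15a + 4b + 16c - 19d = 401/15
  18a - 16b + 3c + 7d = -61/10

Row-reduce the augmented matrix:
R1 ← R1 / (4).
R2 ← R2 − 5·R1.
R3 ← R3 + 15·R1.
R4 ← R4 − 18·R1.
R2 ← R2 / (43/2).
R1 ← R1 + 7/2·R2.
R3 ← R3 + 97/2·R2.
R4 ← R4 − 47·R2.
R3 ← R3 / (82/43).
R1 ← R1 + 26/43·R3.
R2 ← R2 − 54/43·R3.
R4 ← R4 − 1461/43·R3.
R4 ← R4 / (10697/82).
R1 ← R1 + 39/41·R4.
R2 ← R2 − 245/41·R4.
R3 ← R3 + 293/82·R4.
Reading off the reduced rows gives a = 1/2, b = 8/5, c = 7/3, d = 1/2.

a = 1/2, b = 8/5, c = 7/3, d = 1/2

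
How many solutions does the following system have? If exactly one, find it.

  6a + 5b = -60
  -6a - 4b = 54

a = -5, b = -6

Row-reduce the augmented matrix:
R1 ← R1 / (6).
R2 ← R2 + 6·R1.
R1 ← R1 − 5/6·R2.
Reading off the reduced rows gives a = -5, b = -6.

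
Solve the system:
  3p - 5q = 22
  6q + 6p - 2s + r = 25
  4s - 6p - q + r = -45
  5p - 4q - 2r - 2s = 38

p = 4, q = -2, r = 1, s = -6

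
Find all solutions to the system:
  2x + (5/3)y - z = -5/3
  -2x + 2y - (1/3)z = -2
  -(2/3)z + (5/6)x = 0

x = 0, y = -1, z = 0

Row-reduce the augmented matrix:
R1 ← R1 / (2).
R2 ← R2 + 2·R1.
R3 ← R3 − 5/6·R1.
R2 ← R2 / (11/3).
R1 ← R1 − 5/6·R2.
R3 ← R3 + 25/36·R2.
R3 ← R3 / (-199/396).
R1 ← R1 + 13/66·R3.
R2 ← R2 + 4/11·R3.
Reading off the reduced rows gives x = 0, y = -1, z = 0.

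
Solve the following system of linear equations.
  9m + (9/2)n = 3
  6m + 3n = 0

Row-reduce:
R1 ← R1 / (9).
R2 ← R2 − 6·R1.
Row 2 reduces to 0 = -2, a contradiction. The system is inconsistent.

no solution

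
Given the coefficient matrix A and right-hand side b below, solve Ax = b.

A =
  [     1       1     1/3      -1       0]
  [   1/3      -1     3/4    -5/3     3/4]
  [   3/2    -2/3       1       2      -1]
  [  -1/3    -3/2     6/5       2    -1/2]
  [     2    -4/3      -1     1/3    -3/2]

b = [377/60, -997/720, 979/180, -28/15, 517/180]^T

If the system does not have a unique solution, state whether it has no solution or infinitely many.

x_1 = 11/5, x_2 = 8/3, x_3 = 9/4, x_4 = -2/3, x_5 = -3

Row-reduce the augmented matrix:
R2 ← R2 − 1/3·R1.
R3 ← R3 − 3/2·R1.
R4 ← R4 + 1/3·R1.
R5 ← R5 − 2·R1.
R2 ← R2 / (-4/3).
R1 ← R1 − 1·R2.
R3 ← R3 + 13/6·R2.
R4 ← R4 + 7/6·R2.
R5 ← R5 + 10/3·R2.
R3 ← R3 / (-155/288).
R1 ← R1 − 13/16·R3.
R2 ← R2 + 23/48·R3.
R4 ← R4 − 361/480·R3.
R5 ← R5 + 235/72·R3.
R4 ← R4 / (49997/4650).
R1 ← R1 − 1016/155·R4.
R2 ← R2 + 627/155·R4.
R3 ← R3 + 1632/155·R4.
R5 ← R5 + 2669/93·R4.
R5 ← R5 / (-7537/5882).
R1 ← R1 + 9600/49997·R5.
R2 ← R2 + 9429/49997·R5.
R3 ← R3 + 135/2941·R5.
R4 ← R4 + 19794/49997·R5.
Reading off the reduced rows gives x_1 = 11/5, x_2 = 8/3, x_3 = 9/4, x_4 = -2/3, x_5 = -3.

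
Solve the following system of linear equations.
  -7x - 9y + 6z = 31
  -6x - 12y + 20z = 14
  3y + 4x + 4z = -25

no solution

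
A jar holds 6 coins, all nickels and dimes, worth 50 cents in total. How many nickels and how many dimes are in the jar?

nickels: 2, dimes: 4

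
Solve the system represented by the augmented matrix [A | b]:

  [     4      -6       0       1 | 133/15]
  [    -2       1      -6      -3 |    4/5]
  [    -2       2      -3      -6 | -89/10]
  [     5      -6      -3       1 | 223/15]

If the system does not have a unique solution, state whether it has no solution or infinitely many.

x_1 = 3/2, x_2 = -1/5, x_3 = -3/2, x_4 = 5/3

Row-reduce the augmented matrix:
R1 ← R1 / (4).
R2 ← R2 + 2·R1.
R3 ← R3 + 2·R1.
R4 ← R4 − 5·R1.
R2 ← R2 / (-2).
R1 ← R1 + 3/2·R2.
R3 ← R3 + 1·R2.
R4 ← R4 − 3/2·R2.
Swap R3 and R4.
R3 ← R3 / (-15/2).
R1 ← R1 − 9/2·R3.
R2 ← R2 − 3·R3.
R4 ← R4 / (-17/4).
R1 ← R1 − 17/20·R4.
R2 ← R2 − 2/5·R4.
R3 ← R3 − 17/60·R4.
Reading off the reduced rows gives x_1 = 3/2, x_2 = -1/5, x_3 = -3/2, x_4 = 5/3.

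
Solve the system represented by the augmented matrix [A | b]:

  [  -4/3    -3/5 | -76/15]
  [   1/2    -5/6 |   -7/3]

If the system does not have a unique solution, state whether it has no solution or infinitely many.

x_1 = 2, x_2 = 4

Row-reduce the augmented matrix:
R1 ← R1 / (-4/3).
R2 ← R2 − 1/2·R1.
R2 ← R2 / (-127/120).
R1 ← R1 − 9/20·R2.
Reading off the reduced rows gives x_1 = 2, x_2 = 4.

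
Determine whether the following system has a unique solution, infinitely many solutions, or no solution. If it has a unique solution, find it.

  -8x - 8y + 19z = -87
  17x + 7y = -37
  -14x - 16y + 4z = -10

x = -3, y = 2, z = -5

Row-reduce the augmented matrix:
R1 ← R1 / (-8).
R2 ← R2 − 17·R1.
R3 ← R3 + 14·R1.
R2 ← R2 / (-10).
R1 ← R1 − 1·R2.
R3 ← R3 + 2·R2.
R3 ← R3 / (-1493/40).
R1 ← R1 − 133/80·R3.
R2 ← R2 + 323/80·R3.
Reading off the reduced rows gives x = -3, y = 2, z = -5.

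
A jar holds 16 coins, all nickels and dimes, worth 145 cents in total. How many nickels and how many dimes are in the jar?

Let n = nickels, d = dimes.
  d + n = 16
  5n + 10d = 145
From equation 1: n = 16 − d.
Substitute into equation 2 and solve: d = 13.
Then n = 3.

nickels: 3, dimes: 13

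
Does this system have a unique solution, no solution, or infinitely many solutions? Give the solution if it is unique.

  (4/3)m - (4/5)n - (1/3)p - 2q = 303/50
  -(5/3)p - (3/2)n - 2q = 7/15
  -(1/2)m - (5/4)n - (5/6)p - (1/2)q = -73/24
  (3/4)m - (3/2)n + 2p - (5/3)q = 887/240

m = 11/4, n = 9/5, p = 1/2, q = -2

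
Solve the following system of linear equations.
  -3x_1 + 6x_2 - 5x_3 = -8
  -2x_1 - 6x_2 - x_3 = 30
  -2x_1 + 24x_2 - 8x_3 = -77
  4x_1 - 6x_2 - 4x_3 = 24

Row-reduce:
R1 ← R1 / (-3).
R2 ← R2 + 2·R1.
R3 ← R3 + 2·R1.
R4 ← R4 − 4·R1.
R2 ← R2 / (-10).
R1 ← R1 + 2·R2.
R3 ← R3 − 20·R2.
R4 ← R4 − 2·R2.
Swap R3 and R4.
R3 ← R3 / (-51/5).
R1 ← R1 − 6/5·R3.
R2 ← R2 + 7/30·R3.
Row 4 reduces to 0 = -1, a contradiction. The system is inconsistent.

no solution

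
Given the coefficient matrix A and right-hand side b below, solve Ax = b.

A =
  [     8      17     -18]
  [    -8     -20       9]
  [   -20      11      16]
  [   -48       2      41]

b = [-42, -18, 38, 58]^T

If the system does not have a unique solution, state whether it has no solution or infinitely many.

x_1 = 4, x_2 = 2, x_3 = 6

Row-reduce the augmented matrix:
R1 ← R1 / (8).
R2 ← R2 + 8·R1.
R3 ← R3 + 20·R1.
R4 ← R4 + 48·R1.
R2 ← R2 / (-3).
R1 ← R1 − 17/8·R2.
R3 ← R3 − 107/2·R2.
R4 ← R4 − 104·R2.
R3 ← R3 / (-379/2).
R1 ← R1 + 69/8·R3.
R2 ← R2 − 3·R3.
R4 ← R4 + 379·R3.
R4 reduces to 0 = 0, so the extra equation is consistent.
Reading off the reduced rows gives x_1 = 4, x_2 = 2, x_3 = 6.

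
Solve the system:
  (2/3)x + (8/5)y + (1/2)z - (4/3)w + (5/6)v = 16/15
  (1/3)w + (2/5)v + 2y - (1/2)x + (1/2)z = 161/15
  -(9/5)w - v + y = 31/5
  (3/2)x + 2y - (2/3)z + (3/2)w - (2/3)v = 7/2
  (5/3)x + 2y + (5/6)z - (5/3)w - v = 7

x = -4, y = 4, z = 4, w = 1, v = -4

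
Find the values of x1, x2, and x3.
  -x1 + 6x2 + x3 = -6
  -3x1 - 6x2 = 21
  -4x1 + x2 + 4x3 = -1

Row-reduce the augmented matrix:
R1 ← R1 / (-1).
R2 ← R2 + 3·R1.
R3 ← R3 + 4·R1.
R2 ← R2 / (-24).
R1 ← R1 + 6·R2.
R3 ← R3 + 23·R2.
R3 ← R3 / (23/8).
R1 ← R1 + 1/4·R3.
R2 ← R2 − 1/8·R3.
Reading off the reduced rows gives x1 = -5, x2 = -1, x3 = -5.

x1 = -5, x2 = -1, x3 = -5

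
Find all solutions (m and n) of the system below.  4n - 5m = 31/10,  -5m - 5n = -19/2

m = 1/2, n = 7/5

Row-reduce the augmented matrix:
R1 ← R1 / (-5).
R2 ← R2 + 5·R1.
R2 ← R2 / (-9).
R1 ← R1 + 4/5·R2.
Reading off the reduced rows gives m = 1/2, n = 7/5.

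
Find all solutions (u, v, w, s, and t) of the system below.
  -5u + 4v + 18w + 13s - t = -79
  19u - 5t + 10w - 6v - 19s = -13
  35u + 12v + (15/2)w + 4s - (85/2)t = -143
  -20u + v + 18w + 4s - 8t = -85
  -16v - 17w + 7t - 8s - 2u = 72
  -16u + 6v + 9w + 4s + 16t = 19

Row-reduce:
R1 ← R1 / (-5).
R2 ← R2 − 19·R1.
R3 ← R3 − 35·R1.
R4 ← R4 + 20·R1.
R5 ← R5 + 2·R1.
R6 ← R6 + 16·R1.
R2 ← R2 / (46/5).
R1 ← R1 + 4/5·R2.
R3 ← R3 − 40·R2.
R4 ← R4 + 15·R2.
R5 ← R5 + 88/5·R2.
R6 ← R6 + 34/5·R2.
R3 ← R3 / (-9539/46).
R1 ← R1 − 74/23·R3.
R2 ← R2 − 196/23·R3.
R4 ← R4 − 1698/23·R3.
R5 ← R5 − 2893/23·R3.
R6 ← R6 − 215/23·R3.
R4 ← R4 / (-111312/9539).
R1 ← R1 + 5087/9539·R4.
R2 ← R2 − 16948/9539·R4.
R3 ← R3 − 1710/9539·R4.
R5 ← R5 − 213752/9539·R4.
R6 ← R6 + 160314/9539·R4.
R5 ← R5 / (-411638/6957).
R1 ← R1 − 7841/27828·R5.
R2 ← R2 + 33541/6957·R5.
R3 ← R3 + 447/1546·R5.
R4 ← R4 − 53297/27828·R5.
R6 ← R6 − 205819/4638·R5.
Row 6 reduces to 0 = 3/2, a contradiction. The system is inconsistent.

no solution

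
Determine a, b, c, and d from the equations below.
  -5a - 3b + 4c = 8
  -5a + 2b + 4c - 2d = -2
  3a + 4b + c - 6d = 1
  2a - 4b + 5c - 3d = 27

Row-reduce the augmented matrix:
R1 ← R1 / (-5).
R2 ← R2 + 5·R1.
R3 ← R3 − 3·R1.
R4 ← R4 − 2·R1.
R2 ← R2 / (5).
R1 ← R1 − 3/5·R2.
R3 ← R3 − 11/5·R2.
R4 ← R4 + 26/5·R2.
R3 ← R3 / (17/5).
R1 ← R1 + 4/5·R3.
R4 ← R4 − 33/5·R3.
R4 ← R4 / (413/85).
R1 ← R1 + 82/85·R4.
R2 ← R2 + 2/5·R4.
R3 ← R3 + 128/85·R4.
Reading off the reduced rows gives a = 2, b = -2, c = 3, d = 0.

a = 2, b = -2, c = 3, d = 0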